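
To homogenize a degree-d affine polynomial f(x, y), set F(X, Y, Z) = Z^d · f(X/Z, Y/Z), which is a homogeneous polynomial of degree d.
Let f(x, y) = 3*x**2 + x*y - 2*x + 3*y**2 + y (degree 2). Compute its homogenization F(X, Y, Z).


F(X, Y, Z) = 3*X**2 + X*Y - 2*X*Z + 3*Y**2 + Y*Z

deg(f) = 2.
Substitute x = X/Z, y = Y/Z into f, then multiply by Z^2.
  monomial 3·x^2·y^0 ↦ 3·X^2·Y^0·Z^0.
  monomial 1·x^1·y^1 ↦ 1·X^1·Y^1·Z^0.
  monomial -2·x^1·y^0 ↦ -2·X^1·Y^0·Z^1.
  monomial 3·x^0·y^2 ↦ 3·X^0·Y^2·Z^0.
  monomial 1·x^0·y^1 ↦ 1·X^0·Y^1·Z^1.
Collecting: F(X, Y, Z) = 3*X**2 + X*Y - 2*X*Z + 3*Y**2 + Y*Z.


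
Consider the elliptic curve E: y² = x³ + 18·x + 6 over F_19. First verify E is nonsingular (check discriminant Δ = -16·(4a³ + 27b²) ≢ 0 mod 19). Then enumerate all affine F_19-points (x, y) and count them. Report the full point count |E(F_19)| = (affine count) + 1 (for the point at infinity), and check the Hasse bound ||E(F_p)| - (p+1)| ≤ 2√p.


Affine points = {(0, 5), (0, 14), (1, 5), (1, 14), (3, 7), (3, 12), (4, 3), (4, 16), (6, 8), (6, 11), (7, 0), (8, 4), (8, 15), (9, 2), (9, 17), (13, 9), (13, 10), (14, 0), (16, 1), (16, 18), (17, 0), (18, 5), (18, 14)}; affine count = 23; |E(F_19)| = 24.

Discriminant check: Δ ∝ 4a³ + 27b² = 4·18³ + 27·6² = 4·5832 + 27·36 ≡ 18 (mod 19). Nonzero ⇒ E is nonsingular.
For each x ∈ F_19, compute rhs = x³ + 18·x + 6 mod 19, then count y ∈ F_19 with y² ≡ rhs.
  x = 0: rhs = 6, matching y values: 5, 14 (2 points).
  x = 1: rhs = 6, matching y values: 5, 14 (2 points).
  x = 2: rhs = 12, matching y values: none (0 points).
  x = 3: rhs = 11, matching y values: 7, 12 (2 points).
  x = 4: rhs = 9, matching y values: 3, 16 (2 points).
  x = 5: rhs = 12, matching y values: none (0 points).
  x = 6: rhs = 7, matching y values: 8, 11 (2 points).
  x = 7: rhs = 0, matching y values: 0 (1 points).
  x = 8: rhs = 16, matching y values: 4, 15 (2 points).
  x = 9: rhs = 4, matching y values: 2, 17 (2 points).
  x = 10: rhs = 8, matching y values: none (0 points).
  x = 11: rhs = 15, matching y values: none (0 points).
  x = 12: rhs = 12, matching y values: none (0 points).
  x = 13: rhs = 5, matching y values: 9, 10 (2 points).
  x = 14: rhs = 0, matching y values: 0 (1 points).
  x = 15: rhs = 3, matching y values: none (0 points).
  x = 16: rhs = 1, matching y values: 1, 18 (2 points).
  x = 17: rhs = 0, matching y values: 0 (1 points).
  x = 18: rhs = 6, matching y values: 5, 14 (2 points).
Total affine count: 23.
Full point count |E(F_19)| = 23 + 1 = 24.
Hasse bound: |24 − (19+1)| = |4| = 4 ≤ 2√19 ≈ 8.7178 ✓.


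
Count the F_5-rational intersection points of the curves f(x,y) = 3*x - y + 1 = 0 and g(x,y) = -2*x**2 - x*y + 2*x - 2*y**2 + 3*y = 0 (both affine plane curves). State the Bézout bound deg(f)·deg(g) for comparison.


Common zeros: {(2, 2), (4, 3)}; count = 2; Bézout bound = 2.

deg(f) = 1, deg(g) = 2, so Bézout bound = 2.
Scan x ∈ F_5. For each x, list the y ∈ F_5 with f(x, y) ≡ 0 and those with g(x, y) ≡ 0 (mod 5); the common zeros in that column are the intersection.
  x = 0: f ≡ 0 at y ∈ {1}; g ≡ 0 at y ∈ {0, 4}; common: ∅.
  x = 1: f ≡ 0 at y ∈ {4}; g ≡ 0 at y ∈ {0, 1}; common: ∅.
  x = 2: f ≡ 0 at y ∈ {2}; g ≡ 0 at y ∈ {1, 2}; common: {2}.
  x = 3: f ≡ 0 at y ∈ {0}; g ≡ 0 at y ∈ {2, 3}; common: ∅.
  x = 4: f ≡ 0 at y ∈ {3}; g ≡ 0 at y ∈ {3, 4}; common: {3}.
Collecting: common zeros = {(2, 2), (4, 3)}, so the count is 2.
Comparison with the Bézout bound: 2 ≤ 2 = deg(f)·deg(g), as expected for curves with no common component (the bound is attained).


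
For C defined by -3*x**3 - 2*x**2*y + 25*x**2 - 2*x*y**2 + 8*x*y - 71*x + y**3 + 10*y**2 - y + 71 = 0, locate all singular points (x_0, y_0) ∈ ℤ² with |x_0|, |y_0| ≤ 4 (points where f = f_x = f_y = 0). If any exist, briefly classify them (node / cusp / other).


Singular points: {(3, -1)}; classification: cusp.

Compute partial derivatives:
  f_x = -9*x**2 - 4*x*y + 50*x - 2*y**2 + 8*y - 71.
  f_y = -2*x**2 - 4*x*y + 8*x + 3*y**2 + 20*y - 1.
Scan x_0 ∈ {−4, ..., 4}. For each x_0, f_y(x_0, y) is a polynomial in y; find its integer roots y ∈ {−4, ..., 4}, then test f_x and f at those candidates.
  x = -4: f_y(-4, y) = 3*y**2 + 36*y - 65; no integer root y with |y| ≤ 4.
  x = -3: f_y(-3, y) = 3*y**2 + 32*y - 43; no integer root y with |y| ≤ 4.
  x = -2: f_y(-2, y) = 3*y**2 + 28*y - 25; no integer root y with |y| ≤ 4.
  x = -1: f_y(-1, y) = 3*y**2 + 24*y - 11; no integer root y with |y| ≤ 4.
  x = 0: f_y(0, y) = 3*y**2 + 20*y - 1; no integer root y with |y| ≤ 4.
  x = 1: f_y(1, y) = 3*y**2 + 16*y + 5; no integer root y with |y| ≤ 4.
  x = 2: f_y(2, y) = 3*y**2 + 12*y + 7; no integer root y with |y| ≤ 4.
  x = 3: f_y(3, y) = 3*y**2 + 8*y + 5; vanishes at y ∈ {-1}. (3, -1): f_x = 0, f = 0 — SINGULAR.
  x = 4: f_y(4, y) = 3*y**2 + 4*y - 1; no integer root y with |y| ≤ 4.
Only singular point on the grid: (3, -1).
Classify: substitute x = 3 + u, y = -1 + v and expand: f = -3*u**3 - 2*u**2*v - 2*u*v**2 + v**3 + v**2.
No constant or linear terms (consistent with a singular point). Quadratic part: v**2. Cubic part: -3*u**3 - 2*u**2*v - 2*u*v**2 + v**3.
The quadratic part v**2 is a perfect square, so there is a single (double) tangent line v = 0, i.e. y = -1. Restricting the cubic part to that line (v = 0) leaves -3*u**3 ≠ 0, so f is not divisible by v and the branch is v² ≈ 3*u**3 to lowest order — this is a cusp.
Classification: cusp.


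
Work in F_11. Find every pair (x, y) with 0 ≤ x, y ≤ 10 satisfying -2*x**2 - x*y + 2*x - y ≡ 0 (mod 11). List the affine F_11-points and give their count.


Affine F_11-points: {(0, 0), (1, 0), (2, 6), (3, 8), (4, 4), (5, 8), (6, 4), (7, 6), (8, 1), (9, 1)}; count = 10.

For each of the 121 pairs (x, y) ∈ F_11², evaluate f(x, y) mod 11. Record the zeros.
  x = 0: [0↦0, 1↦10, 2↦9, 3↦8, 4↦7, 5↦6, 6↦5, 7↦4, 8↦3, 9↦2, 10↦1]  zeros at y ∈ {0}
  x = 1: [0↦0, 1↦9, 2↦7, 3↦5, 4↦3, 5↦1, 6↦10, 7↦8, 8↦6, 9↦4, 10↦2]  zeros at y ∈ {0}
  x = 2: [0↦7, 1↦4, 2↦1, 3↦9, 4↦6, 5↦3, 6↦0, 7↦8, 8↦5, 9↦2, 10↦10]  zeros at y ∈ {6}
  x = 3: [0↦10, 1↦6, 2↦2, 3↦9, 4↦5, 5↦1, 6↦8, 7↦4, 8↦0, 9↦7, 10↦3]  zeros at y ∈ {8}
  x = 4: [0↦9, 1↦4, 2↦10, 3↦5, 4↦0, 5↦6, 6↦1, 7↦7, 8↦2, 9↦8, 10↦3]  zeros at y ∈ {4}
  x = 5: [0↦4, 1↦9, 2↦3, 3↦8, 4↦2, 5↦7, 6↦1, 7↦6, 8↦0, 9↦5, 10↦10]  zeros at y ∈ {8}
  x = 6: [0↦6, 1↦10, 2↦3, 3↦7, 4↦0, 5↦4, 6↦8, 7↦1, 8↦5, 9↦9, 10↦2]  zeros at y ∈ {4}
  x = 7: [0↦4, 1↦7, 2↦10, 3↦2, 4↦5, 5↦8, 6↦0, 7↦3, 8↦6, 9↦9, 10↦1]  zeros at y ∈ {6}
  x = 8: [0↦9, 1↦0, 2↦2, 3↦4, 4↦6, 5↦8, 6↦10, 7↦1, 8↦3, 9↦5, 10↦7]  zeros at y ∈ {1}
  x = 9: [0↦10, 1↦0, 2↦1, 3↦2, 4↦3, 5↦4, 6↦5, 7↦6, 8↦7, 9↦8, 10↦9]  zeros at y ∈ {1}
  x = 10: [0↦7, 1↦7, 2↦7, 3↦7, 4↦7, 5↦7, 6↦7, 7↦7, 8↦7, 9↦7, 10↦7]  zeros at y ∈ ∅
Collecting zeros: affine points = {(0, 0), (1, 0), (2, 6), (3, 8), (4, 4), (5, 8), (6, 4), (7, 6), (8, 1), (9, 1)}.
Total count |C(F_11)_aff| = 10.


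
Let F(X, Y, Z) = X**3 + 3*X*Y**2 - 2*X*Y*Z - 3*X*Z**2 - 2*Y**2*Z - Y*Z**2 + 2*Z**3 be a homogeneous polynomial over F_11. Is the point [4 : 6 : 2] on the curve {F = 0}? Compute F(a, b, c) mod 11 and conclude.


F(4,6,2) ≡ 2 (mod 11); P is NOT on the curve.

Evaluate F(4, 6, 2) term-by-term (mod 11).
  X**3 ↦ 1·64·1·1 = 64
  3*X*Y**2 ↦ 3·4·36·1 = 432
  -2*X*Y*Z ↦ -2·4·6·2 = -96
  -3*X*Z**2 ↦ -3·4·1·4 = -48
  -2*Y**2*Z ↦ -2·1·36·2 = -144
  -Y*Z**2 ↦ -1·1·6·4 = -24
  2*Z**3 ↦ 2·1·1·8 = 16
Sum: F(4, 6, 2) = (64) + (432) + (-96) + (-48) + (-144) + (-24) + (16) = 200.
Reducing mod 11: 200 ≡ 2 (mod 11).
Since F(a, b, c) ≡ 2 ≠ 0 (mod 11), P does NOT lie on the curve.


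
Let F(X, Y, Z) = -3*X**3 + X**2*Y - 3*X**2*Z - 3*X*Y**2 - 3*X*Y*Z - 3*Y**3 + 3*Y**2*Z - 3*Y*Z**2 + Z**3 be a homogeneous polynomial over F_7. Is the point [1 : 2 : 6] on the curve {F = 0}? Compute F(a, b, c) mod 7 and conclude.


F(1,2,6) ≡ 2 (mod 7); P is NOT on the curve.

Evaluate F(1, 2, 6) term-by-term (mod 7).
  -3*X**3 ↦ -3·1·1·1 = -3
  X**2*Y ↦ 1·1·2·1 = 2
  -3*X**2*Z ↦ -3·1·1·6 = -18
  -3*X*Y**2 ↦ -3·1·4·1 = -12
  -3*X*Y*Z ↦ -3·1·2·6 = -36
  -3*Y**3 ↦ -3·1·8·1 = -24
  3*Y**2*Z ↦ 3·1·4·6 = 72
  -3*Y*Z**2 ↦ -3·1·2·36 = -216
  Z**3 ↦ 1·1·1·216 = 216
Sum: F(1, 2, 6) = (-3) + (2) + (-18) + (-12) + (-36) + (-24) + (72) + (-216) + (216) = -19.
Reducing mod 7: -19 ≡ 2 (mod 7).
Since F(a, b, c) ≡ 2 ≠ 0 (mod 7), P does NOT lie on the curve.


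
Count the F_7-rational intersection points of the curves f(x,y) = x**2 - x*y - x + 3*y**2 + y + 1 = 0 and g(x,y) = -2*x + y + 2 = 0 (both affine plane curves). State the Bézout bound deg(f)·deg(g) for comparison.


Common zeros: ∅; count = 0; Bézout bound = 2.

deg(f) = 2, deg(g) = 1, so Bézout bound = 2.
Scan x ∈ F_7. For each x, list the y ∈ F_7 with f(x, y) ≡ 0 and those with g(x, y) ≡ 0 (mod 7); the common zeros in that column are the intersection.
  x = 0: f ≡ 0 at y ∈ ∅; g ≡ 0 at y ∈ {5}; common: ∅.
  x = 1: f ≡ 0 at y ∈ {3, 4}; g ≡ 0 at y ∈ {0}; common: ∅.
  x = 2: f ≡ 0 at y ∈ {6}; g ≡ 0 at y ∈ {2}; common: ∅.
  x = 3: f ≡ 0 at y ∈ {0, 3}; g ≡ 0 at y ∈ {4}; common: ∅.
  x = 4: f ≡ 0 at y ∈ {4}; g ≡ 0 at y ∈ {6}; common: ∅.
  x = 5: f ≡ 0 at y ∈ {0, 6}; g ≡ 0 at y ∈ {1}; common: ∅.
  x = 6: f ≡ 0 at y ∈ ∅; g ≡ 0 at y ∈ {3}; common: ∅.
Collecting: common zeros = ∅, so the count is 0.
Comparison with the Bézout bound: 0 ≤ 2 = deg(f)·deg(g), as expected for curves with no common component (the affine F_7-count falls short of the bound because intersections may lie at infinity, over extension fields, or carry multiplicity).


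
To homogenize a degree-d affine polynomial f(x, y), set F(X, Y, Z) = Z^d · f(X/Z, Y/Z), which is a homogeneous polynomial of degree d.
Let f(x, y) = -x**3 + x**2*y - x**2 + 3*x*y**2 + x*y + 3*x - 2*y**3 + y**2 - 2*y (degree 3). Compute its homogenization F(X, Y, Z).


F(X, Y, Z) = -X**3 + X**2*Y - X**2*Z + 3*X*Y**2 + X*Y*Z + 3*X*Z**2 - 2*Y**3 + Y**2*Z - 2*Y*Z**2

deg(f) = 3.
Substitute x = X/Z, y = Y/Z into f, then multiply by Z^3.
  monomial -1·x^3·y^0 ↦ -1·X^3·Y^0·Z^0.
  monomial 1·x^2·y^1 ↦ 1·X^2·Y^1·Z^0.
  monomial -1·x^2·y^0 ↦ -1·X^2·Y^0·Z^1.
  monomial 3·x^1·y^2 ↦ 3·X^1·Y^2·Z^0.
  monomial 1·x^1·y^1 ↦ 1·X^1·Y^1·Z^1.
  monomial 3·x^1·y^0 ↦ 3·X^1·Y^0·Z^2.
  monomial -2·x^0·y^3 ↦ -2·X^0·Y^3·Z^0.
  monomial 1·x^0·y^2 ↦ 1·X^0·Y^2·Z^1.
  monomial -2·x^0·y^1 ↦ -2·X^0·Y^1·Z^2.
Collecting: F(X, Y, Z) = -X**3 + X**2*Y - X**2*Z + 3*X*Y**2 + X*Y*Z + 3*X*Z**2 - 2*Y**3 + Y**2*Z - 2*Y*Z**2.


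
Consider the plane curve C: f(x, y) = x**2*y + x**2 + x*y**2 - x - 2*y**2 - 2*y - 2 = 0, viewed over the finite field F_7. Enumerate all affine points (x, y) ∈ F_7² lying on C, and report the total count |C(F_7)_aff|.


Affine F_7-points: {(0, 2), (0, 4), (1, 3), (2, 0), (4, 3), (4, 4), (6, 0), (6, 2)}; count = 8.

For each of the 49 pairs (x, y) ∈ F_7², evaluate f(x, y) mod 7. Record the zeros.
  x = 0: [0↦5, 1↦1, 2↦0, 3↦2, 4↦0, 5↦1, 6↦5]  zeros at y ∈ {2, 4}
  x = 1: [0↦5, 1↦3, 2↦6, 3↦0, 4↦6, 5↦3, 6↦5]  zeros at y ∈ {3}
  x = 2: [0↦0, 1↦2, 2↦4, 3↦6, 4↦1, 5↦3, 6↦5]  zeros at y ∈ {0}
  x = 3: [0↦4, 1↦5, 2↦1, 3↦6, 4↦6, 5↦1, 6↦5]  zeros at y ∈ ∅
  x = 4: [0↦3, 1↦5, 2↦4, 3↦0, 4↦0, 5↦4, 6↦5]  zeros at y ∈ {3, 4}
  x = 5: [0↦4, 1↦2, 2↦6, 3↦2, 4↦4, 5↦5, 6↦5]  zeros at y ∈ ∅
  x = 6: [0↦0, 1↦3, 2↦0, 3↦5, 4↦4, 5↦4, 6↦5]  zeros at y ∈ {0, 2}
Collecting zeros: affine points = {(0, 2), (0, 4), (1, 3), (2, 0), (4, 3), (4, 4), (6, 0), (6, 2)}.
Total count |C(F_7)_aff| = 8.


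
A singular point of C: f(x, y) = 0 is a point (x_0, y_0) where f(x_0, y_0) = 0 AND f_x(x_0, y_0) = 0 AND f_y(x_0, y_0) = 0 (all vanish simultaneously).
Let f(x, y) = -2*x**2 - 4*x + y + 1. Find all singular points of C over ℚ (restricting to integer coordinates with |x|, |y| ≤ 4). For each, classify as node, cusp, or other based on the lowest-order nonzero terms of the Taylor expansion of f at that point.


No singular points in the scanned grid; C is smooth there.

Compute partial derivatives:
  f_x = -4*x - 4.
  f_y = 1.
f_y = 1 is a nonzero constant, so f_y never vanishes: no point (x, y) can satisfy f = f_x = f_y = 0. In particular no (x, y) ∈ {−4, ..., 4}² is singular; the curve is smooth.


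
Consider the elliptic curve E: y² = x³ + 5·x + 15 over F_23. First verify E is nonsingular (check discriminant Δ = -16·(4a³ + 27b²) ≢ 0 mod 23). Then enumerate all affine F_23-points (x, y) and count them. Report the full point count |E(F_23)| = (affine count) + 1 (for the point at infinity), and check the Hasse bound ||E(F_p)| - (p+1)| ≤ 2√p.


Affine points = {(5, 2), (5, 21), (6, 10), (6, 13), (7, 5), (7, 18), (12, 3), (12, 20), (13, 0), (14, 0), (18, 7), (18, 16), (19, 0), (22, 3), (22, 20)}; affine count = 15; |E(F_23)| = 16.

Discriminant check: Δ ∝ 4a³ + 27b² = 4·5³ + 27·15² = 4·125 + 27·225 ≡ 20 (mod 23). Nonzero ⇒ E is nonsingular.
For each x ∈ F_23, compute rhs = x³ + 5·x + 15 mod 23, then count y ∈ F_23 with y² ≡ rhs.
  x = 0: rhs = 15, matching y values: none (0 points).
  x = 1: rhs = 21, matching y values: none (0 points).
  x = 2: rhs = 10, matching y values: none (0 points).
  x = 3: rhs = 11, matching y values: none (0 points).
  x = 4: rhs = 7, matching y values: none (0 points).
  x = 5: rhs = 4, matching y values: 2, 21 (2 points).
  x = 6: rhs = 8, matching y values: 10, 13 (2 points).
  x = 7: rhs = 2, matching y values: 5, 18 (2 points).
  x = 8: rhs = 15, matching y values: none (0 points).
  x = 9: rhs = 7, matching y values: none (0 points).
  x = 10: rhs = 7, matching y values: none (0 points).
  x = 11: rhs = 21, matching y values: none (0 points).
  x = 12: rhs = 9, matching y values: 3, 20 (2 points).
  x = 13: rhs = 0, matching y values: 0 (1 points).
  x = 14: rhs = 0, matching y values: 0 (1 points).
  x = 15: rhs = 15, matching y values: none (0 points).
  x = 16: rhs = 5, matching y values: none (0 points).
  x = 17: rhs = 22, matching y values: none (0 points).
  x = 18: rhs = 3, matching y values: 7, 16 (2 points).
  x = 19: rhs = 0, matching y values: 0 (1 points).
  x = 20: rhs = 19, matching y values: none (0 points).
  x = 21: rhs = 20, matching y values: none (0 points).
  x = 22: rhs = 9, matching y values: 3, 20 (2 points).
Total affine count: 15.
Full point count |E(F_23)| = 15 + 1 = 16.
Hasse bound: |16 − (23+1)| = |-8| = 8 ≤ 2√23 ≈ 9.5917 ✓.


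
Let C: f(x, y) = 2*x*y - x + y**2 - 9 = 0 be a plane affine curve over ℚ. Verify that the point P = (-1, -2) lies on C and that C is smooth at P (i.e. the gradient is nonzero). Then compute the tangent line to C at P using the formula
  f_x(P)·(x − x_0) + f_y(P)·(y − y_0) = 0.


Tangent line at P: -5*x - 6*y - 17 = 0.

Step 1: f(-1, -2) = 0, so P lies on C.
Step 2: partial derivatives
  f_x(x, y) = 2*y - 1, f_y(x, y) = 2*x + 2*y.
  f_x(P) = -5, f_y(P) = -6 (gradient nonzero, so P is smooth).
Step 3: tangent line at P: -5·(x − -1) + -6·(y − -2) = 0.
Expanding: -5*x - 6*y - 17 = 0.


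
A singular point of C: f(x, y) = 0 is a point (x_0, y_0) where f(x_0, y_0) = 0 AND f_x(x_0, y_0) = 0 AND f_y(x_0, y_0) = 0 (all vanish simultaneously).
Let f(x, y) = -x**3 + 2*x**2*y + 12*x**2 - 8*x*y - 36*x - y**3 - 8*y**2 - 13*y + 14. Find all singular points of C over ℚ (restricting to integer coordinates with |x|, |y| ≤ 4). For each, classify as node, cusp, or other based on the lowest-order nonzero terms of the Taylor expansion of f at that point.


Singular points: {(2, -3)}; classification: cusp.

Compute partial derivatives:
  f_x = -3*x**2 + 4*x*y + 24*x - 8*y - 36.
  f_y = 2*x**2 - 8*x - 3*y**2 - 16*y - 13.
Scan x_0 ∈ {−4, ..., 4}. For each x_0, f_y(x_0, y) is a polynomial in y; find its integer roots y ∈ {−4, ..., 4}, then test f_x and f at those candidates.
  x = -4: f_y(-4, y) = -3*y**2 - 16*y + 51; no integer root y with |y| ≤ 4.
  x = -3: f_y(-3, y) = -3*y**2 - 16*y + 29; no integer root y with |y| ≤ 4.
  x = -2: f_y(-2, y) = -3*y**2 - 16*y + 11; no integer root y with |y| ≤ 4.
  x = -1: f_y(-1, y) = -3*y**2 - 16*y - 3; no integer root y with |y| ≤ 4.
  x = 0: f_y(0, y) = -3*y**2 - 16*y - 13; vanishes at y ∈ {-1}. (0, -1): f_x = -28 ≠ 0.
  x = 1: f_y(1, y) = -3*y**2 - 16*y - 19; no integer root y with |y| ≤ 4.
  x = 2: f_y(2, y) = -3*y**2 - 16*y - 21; vanishes at y ∈ {-3}. (2, -3): f_x = 0, f = 0 — SINGULAR.
  x = 3: f_y(3, y) = -3*y**2 - 16*y - 19; no integer root y with |y| ≤ 4.
  x = 4: f_y(4, y) = -3*y**2 - 16*y - 13; vanishes at y ∈ {-1}. (4, -1): f_x = 4 ≠ 0.
Only singular point on the grid: (2, -3).
Classify: substitute x = 2 + u, y = -3 + v and expand: f = -u**3 + 2*u**2*v - v**3 + v**2.
No constant or linear terms (consistent with a singular point). Quadratic part: v**2. Cubic part: -u**3 + 2*u**2*v - v**3.
The quadratic part v**2 is a perfect square, so there is a single (double) tangent line v = 0, i.e. y = -3. Restricting the cubic part to that line (v = 0) leaves -u**3 ≠ 0, so f is not divisible by v and the branch is v² ≈ u**3 to lowest order — this is a cusp.
Classification: cusp.


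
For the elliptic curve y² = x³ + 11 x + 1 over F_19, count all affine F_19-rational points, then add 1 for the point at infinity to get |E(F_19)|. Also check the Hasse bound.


Affine points = {(0, 1), (0, 18), (3, 2), (3, 17), (6, 6), (6, 13), (10, 3), (10, 16), (11, 3), (11, 16), (13, 2), (13, 17), (14, 7), (14, 12), (15, 8), (15, 11), (16, 6), (16, 13), (17, 3), (17, 16)}; affine count = 20; |E(F_19)| = 21.

Discriminant check: Δ ∝ 4a³ + 27b² = 4·11³ + 27·1² = 4·1331 + 27·1 ≡ 12 (mod 19). Nonzero ⇒ E is nonsingular.
For each x ∈ F_19, compute rhs = x³ + 11·x + 1 mod 19, then count y ∈ F_19 with y² ≡ rhs.
  x = 0: rhs = 1, matching y values: 1, 18 (2 points).
  x = 1: rhs = 13, matching y values: none (0 points).
  x = 2: rhs = 12, matching y values: none (0 points).
  x = 3: rhs = 4, matching y values: 2, 17 (2 points).
  x = 4: rhs = 14, matching y values: none (0 points).
  x = 5: rhs = 10, matching y values: none (0 points).
  x = 6: rhs = 17, matching y values: 6, 13 (2 points).
  x = 7: rhs = 3, matching y values: none (0 points).
  x = 8: rhs = 12, matching y values: none (0 points).
  x = 9: rhs = 12, matching y values: none (0 points).
  x = 10: rhs = 9, matching y values: 3, 16 (2 points).
  x = 11: rhs = 9, matching y values: 3, 16 (2 points).
  x = 12: rhs = 18, matching y values: none (0 points).
  x = 13: rhs = 4, matching y values: 2, 17 (2 points).
  x = 14: rhs = 11, matching y values: 7, 12 (2 points).
  x = 15: rhs = 7, matching y values: 8, 11 (2 points).
  x = 16: rhs = 17, matching y values: 6, 13 (2 points).
  x = 17: rhs = 9, matching y values: 3, 16 (2 points).
  x = 18: rhs = 8, matching y values: none (0 points).
Total affine count: 20.
Full point count |E(F_19)| = 20 + 1 = 21.
Hasse bound: |21 − (19+1)| = |1| = 1 ≤ 2√19 ≈ 8.7178 ✓.


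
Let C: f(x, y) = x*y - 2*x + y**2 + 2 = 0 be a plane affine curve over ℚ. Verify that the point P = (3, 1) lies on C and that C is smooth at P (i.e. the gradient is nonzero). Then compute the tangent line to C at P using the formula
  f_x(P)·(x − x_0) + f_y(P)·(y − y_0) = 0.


Tangent line at P: -x + 5*y - 2 = 0.

Step 1: f(3, 1) = 0, so P lies on C.
Step 2: partial derivatives
  f_x(x, y) = y - 2, f_y(x, y) = x + 2*y.
  f_x(P) = -1, f_y(P) = 5 (gradient nonzero, so P is smooth).
Step 3: tangent line at P: -1·(x − 3) + 5·(y − 1) = 0.
Expanding: -x + 5*y - 2 = 0.


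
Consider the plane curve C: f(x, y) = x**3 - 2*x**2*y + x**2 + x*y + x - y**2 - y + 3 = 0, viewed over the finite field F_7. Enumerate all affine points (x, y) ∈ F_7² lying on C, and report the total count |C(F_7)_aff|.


Affine F_7-points: {(1, 6), (3, 0), (3, 5), (5, 4), (5, 6)}; count = 5.

For each of the 49 pairs (x, y) ∈ F_7², evaluate f(x, y) mod 7. Record the zeros.
  x = 0: [0↦3, 1↦1, 2↦4, 3↦5, 4↦4, 5↦1, 6↦3]  zeros at y ∈ ∅
  x = 1: [0↦6, 1↦3, 2↦5, 3↦5, 4↦3, 5↦6, 6↦0]  zeros at y ∈ {6}
  x = 2: [0↦3, 1↦2, 2↦6, 3↦1, 4↦1, 5↦6, 6↦2]  zeros at y ∈ ∅
  x = 3: [0↦0, 1↦4, 2↦6, 3↦6, 4↦4, 5↦0, 6↦1]  zeros at y ∈ {0, 5}
  x = 4: [0↦3, 1↦1, 2↦4, 3↦5, 4↦4, 5↦1, 6↦3]  zeros at y ∈ ∅
  x = 5: [0↦4, 1↦6, 2↦6, 3↦4, 4↦0, 5↦1, 6↦0]  zeros at y ∈ {4, 6}
  x = 6: [0↦2, 1↦4, 2↦4, 3↦2, 4↦5, 5↦6, 6↦5]  zeros at y ∈ ∅
Collecting zeros: affine points = {(1, 6), (3, 0), (3, 5), (5, 4), (5, 6)}.
Total count |C(F_7)_aff| = 5.


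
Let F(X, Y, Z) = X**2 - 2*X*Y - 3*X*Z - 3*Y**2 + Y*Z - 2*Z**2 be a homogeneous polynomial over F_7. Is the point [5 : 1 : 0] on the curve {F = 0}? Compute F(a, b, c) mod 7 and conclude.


F(5,1,0) ≡ 5 (mod 7); P is NOT on the curve.

Evaluate F(5, 1, 0) term-by-term (mod 7).
  X**2 ↦ 1·25·1·1 = 25
  -2*X*Y ↦ -2·5·1·1 = -10
  -3*X*Z ↦ -3·5·1·0 = 0
  -3*Y**2 ↦ -3·1·1·1 = -3
  Y*Z ↦ 1·1·1·0 = 0
  -2*Z**2 ↦ -2·1·1·0 = 0
Sum: F(5, 1, 0) = (25) + (-10) + (0) + (-3) + (0) + (0) = 12.
Reducing mod 7: 12 ≡ 5 (mod 7).
Since F(a, b, c) ≡ 5 ≠ 0 (mod 7), P does NOT lie on the curve.


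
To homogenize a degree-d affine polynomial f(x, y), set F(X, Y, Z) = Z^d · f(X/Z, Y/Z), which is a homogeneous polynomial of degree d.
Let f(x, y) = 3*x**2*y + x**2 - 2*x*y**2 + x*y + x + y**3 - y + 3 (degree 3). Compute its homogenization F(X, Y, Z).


F(X, Y, Z) = 3*X**2*Y + X**2*Z - 2*X*Y**2 + X*Y*Z + X*Z**2 + Y**3 - Y*Z**2 + 3*Z**3

deg(f) = 3.
Substitute x = X/Z, y = Y/Z into f, then multiply by Z^3.
  monomial 3·x^2·y^1 ↦ 3·X^2·Y^1·Z^0.
  monomial 1·x^2·y^0 ↦ 1·X^2·Y^0·Z^1.
  monomial -2·x^1·y^2 ↦ -2·X^1·Y^2·Z^0.
  monomial 1·x^1·y^1 ↦ 1·X^1·Y^1·Z^1.
  monomial 1·x^1·y^0 ↦ 1·X^1·Y^0·Z^2.
  monomial 1·x^0·y^3 ↦ 1·X^0·Y^3·Z^0.
  monomial -1·x^0·y^1 ↦ -1·X^0·Y^1·Z^2.
  monomial 3·x^0·y^0 ↦ 3·X^0·Y^0·Z^3.
Collecting: F(X, Y, Z) = 3*X**2*Y + X**2*Z - 2*X*Y**2 + X*Y*Z + X*Z**2 + Y**3 - Y*Z**2 + 3*Z**3.


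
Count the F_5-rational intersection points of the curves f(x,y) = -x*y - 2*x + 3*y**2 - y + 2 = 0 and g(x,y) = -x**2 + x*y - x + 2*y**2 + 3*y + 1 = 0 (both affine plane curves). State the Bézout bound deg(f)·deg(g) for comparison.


Common zeros: ∅; count = 0; Bézout bound = 4.

deg(f) = 2, deg(g) = 2, so Bézout bound = 4.
Scan x ∈ F_5. For each x, list the y ∈ F_5 with f(x, y) ≡ 0 and those with g(x, y) ≡ 0 (mod 5); the common zeros in that column are the intersection.
  x = 0: f ≡ 0 at y ∈ ∅; g ≡ 0 at y ∈ {2, 4}; common: ∅.
  x = 1: f ≡ 0 at y ∈ {0, 4}; g ≡ 0 at y ∈ {1, 2}; common: ∅.
  x = 2: f ≡ 0 at y ∈ ∅; g ≡ 0 at y ∈ {0}; common: ∅.
  x = 3: f ≡ 0 at y ∈ {1, 2}; g ≡ 0 at y ∈ {3, 4}; common: ∅.
  x = 4: f ≡ 0 at y ∈ ∅; g ≡ 0 at y ∈ {1, 3}; common: ∅.
Collecting: common zeros = ∅, so the count is 0.
Comparison with the Bézout bound: 0 ≤ 4 = deg(f)·deg(g), as expected for curves with no common component (the affine F_5-count falls short of the bound because intersections may lie at infinity, over extension fields, or carry multiplicity).


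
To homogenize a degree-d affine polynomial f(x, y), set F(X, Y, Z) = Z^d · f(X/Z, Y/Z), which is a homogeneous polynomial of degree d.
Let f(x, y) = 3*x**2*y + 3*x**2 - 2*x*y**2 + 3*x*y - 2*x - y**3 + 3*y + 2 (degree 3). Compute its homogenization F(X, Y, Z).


F(X, Y, Z) = 3*X**2*Y + 3*X**2*Z - 2*X*Y**2 + 3*X*Y*Z - 2*X*Z**2 - Y**3 + 3*Y*Z**2 + 2*Z**3

deg(f) = 3.
Substitute x = X/Z, y = Y/Z into f, then multiply by Z^3.
  monomial 3·x^2·y^1 ↦ 3·X^2·Y^1·Z^0.
  monomial 3·x^2·y^0 ↦ 3·X^2·Y^0·Z^1.
  monomial -2·x^1·y^2 ↦ -2·X^1·Y^2·Z^0.
  monomial 3·x^1·y^1 ↦ 3·X^1·Y^1·Z^1.
  monomial -2·x^1·y^0 ↦ -2·X^1·Y^0·Z^2.
  monomial -1·x^0·y^3 ↦ -1·X^0·Y^3·Z^0.
  monomial 3·x^0·y^1 ↦ 3·X^0·Y^1·Z^2.
  monomial 2·x^0·y^0 ↦ 2·X^0·Y^0·Z^3.
Collecting: F(X, Y, Z) = 3*X**2*Y + 3*X**2*Z - 2*X*Y**2 + 3*X*Y*Z - 2*X*Z**2 - Y**3 + 3*Y*Z**2 + 2*Z**3.


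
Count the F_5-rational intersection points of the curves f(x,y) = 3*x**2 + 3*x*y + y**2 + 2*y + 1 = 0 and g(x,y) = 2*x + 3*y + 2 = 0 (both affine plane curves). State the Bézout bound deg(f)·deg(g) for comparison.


Common zeros: ∅; count = 0; Bézout bound = 2.

deg(f) = 2, deg(g) = 1, so Bézout bound = 2.
Scan x ∈ F_5. For each x, list the y ∈ F_5 with f(x, y) ≡ 0 and those with g(x, y) ≡ 0 (mod 5); the common zeros in that column are the intersection.
  x = 0: f ≡ 0 at y ∈ {4}; g ≡ 0 at y ∈ {1}; common: ∅.
  x = 1: f ≡ 0 at y ∈ {1, 4}; g ≡ 0 at y ∈ {2}; common: ∅.
  x = 2: f ≡ 0 at y ∈ ∅; g ≡ 0 at y ∈ {3}; common: ∅.
  x = 3: f ≡ 0 at y ∈ {1, 3}; g ≡ 0 at y ∈ {4}; common: ∅.
  x = 4: f ≡ 0 at y ∈ {3}; g ≡ 0 at y ∈ {0}; common: ∅.
Collecting: common zeros = ∅, so the count is 0.
Comparison with the Bézout bound: 0 ≤ 2 = deg(f)·deg(g), as expected for curves with no common component (the affine F_5-count falls short of the bound because intersections may lie at infinity, over extension fields, or carry multiplicity).


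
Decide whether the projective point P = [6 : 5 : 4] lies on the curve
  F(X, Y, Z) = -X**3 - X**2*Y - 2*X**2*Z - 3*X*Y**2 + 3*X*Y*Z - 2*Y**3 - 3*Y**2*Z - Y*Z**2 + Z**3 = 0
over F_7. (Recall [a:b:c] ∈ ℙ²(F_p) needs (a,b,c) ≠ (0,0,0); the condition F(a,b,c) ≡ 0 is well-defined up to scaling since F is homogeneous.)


F(6,5,4) ≡ 4 (mod 7); P is NOT on the curve.

Evaluate F(6, 5, 4) term-by-term (mod 7).
  -X**3 ↦ -1·216·1·1 = -216
  -X**2*Y ↦ -1·36·5·1 = -180
  -2*X**2*Z ↦ -2·36·1·4 = -288
  -3*X*Y**2 ↦ -3·6·25·1 = -450
  3*X*Y*Z ↦ 3·6·5·4 = 360
  -2*Y**3 ↦ -2·1·125·1 = -250
  -3*Y**2*Z ↦ -3·1·25·4 = -300
  -Y*Z**2 ↦ -1·1·5·16 = -80
  Z**3 ↦ 1·1·1·64 = 64
Sum: F(6, 5, 4) = (-216) + (-180) + (-288) + (-450) + (360) + (-250) + (-300) + (-80) + (64) = -1340.
Reducing mod 7: -1340 ≡ 4 (mod 7).
Since F(a, b, c) ≡ 4 ≠ 0 (mod 7), P does NOT lie on the curve.


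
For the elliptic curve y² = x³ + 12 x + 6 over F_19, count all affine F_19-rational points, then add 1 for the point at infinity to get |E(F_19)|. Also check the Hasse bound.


Affine points = {(0, 5), (0, 14), (1, 0), (2, 0), (4, 2), (4, 17), (5, 1), (5, 18), (6, 3), (6, 16), (8, 5), (8, 14), (9, 8), (9, 11), (10, 9), (10, 10), (11, 5), (11, 14), (12, 4), (12, 15), (14, 7), (14, 12), (16, 0)}; affine count = 23; |E(F_19)| = 24.

Discriminant check: Δ ∝ 4a³ + 27b² = 4·12³ + 27·6² = 4·1728 + 27·36 ≡ 18 (mod 19). Nonzero ⇒ E is nonsingular.
For each x ∈ F_19, compute rhs = x³ + 12·x + 6 mod 19, then count y ∈ F_19 with y² ≡ rhs.
  x = 0: rhs = 6, matching y values: 5, 14 (2 points).
  x = 1: rhs = 0, matching y values: 0 (1 points).
  x = 2: rhs = 0, matching y values: 0 (1 points).
  x = 3: rhs = 12, matching y values: none (0 points).
  x = 4: rhs = 4, matching y values: 2, 17 (2 points).
  x = 5: rhs = 1, matching y values: 1, 18 (2 points).
  x = 6: rhs = 9, matching y values: 3, 16 (2 points).
  x = 7: rhs = 15, matching y values: none (0 points).
  x = 8: rhs = 6, matching y values: 5, 14 (2 points).
  x = 9: rhs = 7, matching y values: 8, 11 (2 points).
  x = 10: rhs = 5, matching y values: 9, 10 (2 points).
  x = 11: rhs = 6, matching y values: 5, 14 (2 points).
  x = 12: rhs = 16, matching y values: 4, 15 (2 points).
  x = 13: rhs = 3, matching y values: none (0 points).
  x = 14: rhs = 11, matching y values: 7, 12 (2 points).
  x = 15: rhs = 8, matching y values: none (0 points).
  x = 16: rhs = 0, matching y values: 0 (1 points).
  x = 17: rhs = 12, matching y values: none (0 points).
  x = 18: rhs = 12, matching y values: none (0 points).
Total affine count: 23.
Full point count |E(F_19)| = 23 + 1 = 24.
Hasse bound: |24 − (19+1)| = |4| = 4 ≤ 2√19 ≈ 8.7178 ✓.


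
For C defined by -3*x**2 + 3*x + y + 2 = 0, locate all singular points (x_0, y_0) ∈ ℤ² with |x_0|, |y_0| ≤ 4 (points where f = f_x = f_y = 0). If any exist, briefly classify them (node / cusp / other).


No singular points in the scanned grid; C is smooth there.

Compute partial derivatives:
  f_x = 3 - 6*x.
  f_y = 1.
f_y = 1 is a nonzero constant, so f_y never vanishes: no point (x, y) can satisfy f = f_x = f_y = 0. In particular no (x, y) ∈ {−4, ..., 4}² is singular; the curve is smooth.


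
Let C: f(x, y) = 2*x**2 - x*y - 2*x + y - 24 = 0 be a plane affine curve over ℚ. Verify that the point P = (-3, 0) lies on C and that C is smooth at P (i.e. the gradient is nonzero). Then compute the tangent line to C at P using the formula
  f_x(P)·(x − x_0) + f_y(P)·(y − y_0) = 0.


Tangent line at P: -14*x + 4*y - 42 = 0.

Step 1: f(-3, 0) = 0, so P lies on C.
Step 2: partial derivatives
  f_x(x, y) = 4*x - y - 2, f_y(x, y) = 1 - x.
  f_x(P) = -14, f_y(P) = 4 (gradient nonzero, so P is smooth).
Step 3: tangent line at P: -14·(x − -3) + 4·(y − 0) = 0.
Expanding: -14*x + 4*y - 42 = 0.


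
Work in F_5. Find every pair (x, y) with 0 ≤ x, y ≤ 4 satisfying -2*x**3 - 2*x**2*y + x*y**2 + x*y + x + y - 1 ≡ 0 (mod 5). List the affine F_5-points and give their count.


Affine F_5-points: {(0, 1), (2, 0), (3, 4), (4, 0), (4, 3)}; count = 5.

For each of the 25 pairs (x, y) ∈ F_5², evaluate f(x, y) mod 5. Record the zeros.
  x = 0: [0↦4, 1↦0, 2↦1, 3↦2, 4↦3]  zeros at y ∈ {1}
  x = 1: [0↦3, 1↦4, 2↦2, 3↦2, 4↦4]  zeros at y ∈ ∅
  x = 2: [0↦0, 1↦2, 2↦3, 3↦3, 4↦2]  zeros at y ∈ {0}
  x = 3: [0↦3, 1↦2, 2↦2, 3↦3, 4↦0]  zeros at y ∈ {4}
  x = 4: [0↦0, 1↦2, 2↦2, 3↦0, 4↦1]  zeros at y ∈ {0, 3}
Collecting zeros: affine points = {(0, 1), (2, 0), (3, 4), (4, 0), (4, 3)}.
Total count |C(F_5)_aff| = 5.


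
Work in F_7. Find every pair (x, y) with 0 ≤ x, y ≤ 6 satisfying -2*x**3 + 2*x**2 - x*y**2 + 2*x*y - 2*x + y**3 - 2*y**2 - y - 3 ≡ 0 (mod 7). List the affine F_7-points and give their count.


Affine F_7-points: {(1, 2), (3, 6), (4, 1), (5, 1), (6, 1)}; count = 5.

For each of the 49 pairs (x, y) ∈ F_7², evaluate f(x, y) mod 7. Record the zeros.
  x = 0: [0↦4, 1↦2, 2↦2, 3↦3, 4↦4, 5↦4, 6↦2]  zeros at y ∈ ∅
  x = 1: [0↦2, 1↦1, 2↦0, 3↦5, 4↦1, 5↦1, 6↦4]  zeros at y ∈ {2}
  x = 2: [0↦6, 1↦6, 2↦4, 3↦6, 4↦4, 5↦4, 6↦5]  zeros at y ∈ ∅
  x = 3: [0↦4, 1↦5, 2↦2, 3↦1, 4↦1, 5↦1, 6↦0]  zeros at y ∈ {6}
  x = 4: [0↦5, 1↦0, 2↦3, 3↦6, 4↦1, 5↦1, 6↦5]  zeros at y ∈ {1}
  x = 5: [0↦4, 1↦0, 2↦2, 3↦2, 4↦6, 5↦6, 6↦1]  zeros at y ∈ {1}
  x = 6: [0↦3, 1↦0, 2↦1, 3↦5, 4↦4, 5↦4, 6↦4]  zeros at y ∈ {1}
Collecting zeros: affine points = {(1, 2), (3, 6), (4, 1), (5, 1), (6, 1)}.
Total count |C(F_7)_aff| = 5.


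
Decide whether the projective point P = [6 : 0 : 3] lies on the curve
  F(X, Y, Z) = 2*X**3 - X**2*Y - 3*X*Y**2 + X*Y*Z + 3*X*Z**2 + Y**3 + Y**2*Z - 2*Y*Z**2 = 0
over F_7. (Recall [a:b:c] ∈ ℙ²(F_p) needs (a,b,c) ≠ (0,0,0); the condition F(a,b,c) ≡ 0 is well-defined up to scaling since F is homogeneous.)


F(6,0,3) ≡ 6 (mod 7); P is NOT on the curve.

Evaluate F(6, 0, 3) term-by-term (mod 7).
  2*X**3 ↦ 2·216·1·1 = 432
  -X**2*Y ↦ -1·36·0·1 = 0
  -3*X*Y**2 ↦ -3·6·0·1 = 0
  X*Y*Z ↦ 1·6·0·3 = 0
  3*X*Z**2 ↦ 3·6·1·9 = 162
  Y**3 ↦ 1·1·0·1 = 0
  Y**2*Z ↦ 1·1·0·3 = 0
  -2*Y*Z**2 ↦ -2·1·0·9 = 0
Sum: F(6, 0, 3) = (432) + (0) + (0) + (0) + (162) + (0) + (0) + (0) = 594.
Reducing mod 7: 594 ≡ 6 (mod 7).
Since F(a, b, c) ≡ 6 ≠ 0 (mod 7), P does NOT lie on the curve.


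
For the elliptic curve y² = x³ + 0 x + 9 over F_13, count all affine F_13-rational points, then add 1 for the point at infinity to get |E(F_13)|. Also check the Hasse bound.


Affine points = {(0, 3), (0, 10), (1, 6), (1, 7), (2, 2), (2, 11), (3, 6), (3, 7), (5, 2), (5, 11), (6, 2), (6, 11), (7, 1), (7, 12), (8, 1), (8, 12), (9, 6), (9, 7), (11, 1), (11, 12)}; affine count = 20; |E(F_13)| = 21.

Discriminant check: Δ ∝ 4a³ + 27b² = 4·0³ + 27·9² = 4·0 + 27·81 ≡ 3 (mod 13). Nonzero ⇒ E is nonsingular.
For each x ∈ F_13, compute rhs = x³ + 0·x + 9 mod 13, then count y ∈ F_13 with y² ≡ rhs.
  x = 0: rhs = 9, matching y values: 3, 10 (2 points).
  x = 1: rhs = 10, matching y values: 6, 7 (2 points).
  x = 2: rhs = 4, matching y values: 2, 11 (2 points).
  x = 3: rhs = 10, matching y values: 6, 7 (2 points).
  x = 4: rhs = 8, matching y values: none (0 points).
  x = 5: rhs = 4, matching y values: 2, 11 (2 points).
  x = 6: rhs = 4, matching y values: 2, 11 (2 points).
  x = 7: rhs = 1, matching y values: 1, 12 (2 points).
  x = 8: rhs = 1, matching y values: 1, 12 (2 points).
  x = 9: rhs = 10, matching y values: 6, 7 (2 points).
  x = 10: rhs = 8, matching y values: none (0 points).
  x = 11: rhs = 1, matching y values: 1, 12 (2 points).
  x = 12: rhs = 8, matching y values: none (0 points).
Total affine count: 20.
Full point count |E(F_13)| = 20 + 1 = 21.
Hasse bound: |21 − (13+1)| = |7| = 7 ≤ 2√13 ≈ 7.2111 ✓.


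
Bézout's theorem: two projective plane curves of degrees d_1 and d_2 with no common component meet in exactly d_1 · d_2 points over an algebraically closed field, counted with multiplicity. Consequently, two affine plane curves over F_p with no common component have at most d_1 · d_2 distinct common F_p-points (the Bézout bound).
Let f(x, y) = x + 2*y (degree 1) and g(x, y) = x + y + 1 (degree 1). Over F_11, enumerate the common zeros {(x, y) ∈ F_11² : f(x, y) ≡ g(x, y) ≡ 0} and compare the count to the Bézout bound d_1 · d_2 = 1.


Common zeros: {(9, 1)}; count = 1; Bézout bound = 1.

deg(f) = 1, deg(g) = 1, so Bézout bound = 1.
Scan x ∈ F_11. For each x, list the y ∈ F_11 with f(x, y) ≡ 0 and those with g(x, y) ≡ 0 (mod 11); the common zeros in that column are the intersection.
  x = 0: f ≡ 0 at y ∈ {0}; g ≡ 0 at y ∈ {10}; common: ∅.
  x = 1: f ≡ 0 at y ∈ {5}; g ≡ 0 at y ∈ {9}; common: ∅.
  x = 2: f ≡ 0 at y ∈ {10}; g ≡ 0 at y ∈ {8}; common: ∅.
  x = 3: f ≡ 0 at y ∈ {4}; g ≡ 0 at y ∈ {7}; common: ∅.
  x = 4: f ≡ 0 at y ∈ {9}; g ≡ 0 at y ∈ {6}; common: ∅.
  x = 5: f ≡ 0 at y ∈ {3}; g ≡ 0 at y ∈ {5}; common: ∅.
  x = 6: f ≡ 0 at y ∈ {8}; g ≡ 0 at y ∈ {4}; common: ∅.
  x = 7: f ≡ 0 at y ∈ {2}; g ≡ 0 at y ∈ {3}; common: ∅.
  x = 8: f ≡ 0 at y ∈ {7}; g ≡ 0 at y ∈ {2}; common: ∅.
  x = 9: f ≡ 0 at y ∈ {1}; g ≡ 0 at y ∈ {1}; common: {1}.
  x = 10: f ≡ 0 at y ∈ {6}; g ≡ 0 at y ∈ {0}; common: ∅.
Collecting: common zeros = {(9, 1)}, so the count is 1.
Comparison with the Bézout bound: 1 ≤ 1 = deg(f)·deg(g), as expected for curves with no common component (the bound is attained).


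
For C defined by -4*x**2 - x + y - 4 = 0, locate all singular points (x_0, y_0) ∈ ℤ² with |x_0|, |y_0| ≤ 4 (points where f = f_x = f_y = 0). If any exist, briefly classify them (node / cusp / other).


No singular points in the scanned grid; C is smooth there.

Compute partial derivatives:
  f_x = -8*x - 1.
  f_y = 1.
f_y = 1 is a nonzero constant, so f_y never vanishes: no point (x, y) can satisfy f = f_x = f_y = 0. In particular no (x, y) ∈ {−4, ..., 4}² is singular; the curve is smooth.


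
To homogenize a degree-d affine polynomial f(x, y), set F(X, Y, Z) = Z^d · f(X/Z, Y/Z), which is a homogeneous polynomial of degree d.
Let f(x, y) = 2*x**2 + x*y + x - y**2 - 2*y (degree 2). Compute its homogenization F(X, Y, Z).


F(X, Y, Z) = 2*X**2 + X*Y + X*Z - Y**2 - 2*Y*Z

deg(f) = 2.
Substitute x = X/Z, y = Y/Z into f, then multiply by Z^2.
  monomial 2·x^2·y^0 ↦ 2·X^2·Y^0·Z^0.
  monomial 1·x^1·y^1 ↦ 1·X^1·Y^1·Z^0.
  monomial 1·x^1·y^0 ↦ 1·X^1·Y^0·Z^1.
  monomial -1·x^0·y^2 ↦ -1·X^0·Y^2·Z^0.
  monomial -2·x^0·y^1 ↦ -2·X^0·Y^1·Z^1.
Collecting: F(X, Y, Z) = 2*X**2 + X*Y + X*Z - Y**2 - 2*Y*Z.


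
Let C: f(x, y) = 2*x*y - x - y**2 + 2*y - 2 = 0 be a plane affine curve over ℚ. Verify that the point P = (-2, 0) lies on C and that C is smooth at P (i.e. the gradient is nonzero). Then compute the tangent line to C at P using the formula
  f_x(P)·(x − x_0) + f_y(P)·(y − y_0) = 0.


Tangent line at P: -x - 2*y - 2 = 0.

Step 1: f(-2, 0) = 0, so P lies on C.
Step 2: partial derivatives
  f_x(x, y) = 2*y - 1, f_y(x, y) = 2*x - 2*y + 2.
  f_x(P) = -1, f_y(P) = -2 (gradient nonzero, so P is smooth).
Step 3: tangent line at P: -1·(x − -2) + -2·(y − 0) = 0.
Expanding: -x - 2*y - 2 = 0.


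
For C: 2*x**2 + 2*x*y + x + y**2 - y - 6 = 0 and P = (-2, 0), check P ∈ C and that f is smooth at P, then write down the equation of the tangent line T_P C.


Tangent line at P: -7*x - 5*y - 14 = 0.

Step 1: f(-2, 0) = 0, so P lies on C.
Step 2: partial derivatives
  f_x(x, y) = 4*x + 2*y + 1, f_y(x, y) = 2*x + 2*y - 1.
  f_x(P) = -7, f_y(P) = -5 (gradient nonzero, so P is smooth).
Step 3: tangent line at P: -7·(x − -2) + -5·(y − 0) = 0.
Expanding: -7*x - 5*y - 14 = 0.


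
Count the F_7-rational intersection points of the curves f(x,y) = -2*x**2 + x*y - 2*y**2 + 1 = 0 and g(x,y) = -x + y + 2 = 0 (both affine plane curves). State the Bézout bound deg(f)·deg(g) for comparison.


Common zeros: {(0, 5), (2, 0)}; count = 2; Bézout bound = 2.

deg(f) = 2, deg(g) = 1, so Bézout bound = 2.
Scan x ∈ F_7. For each x, list the y ∈ F_7 with f(x, y) ≡ 0 and those with g(x, y) ≡ 0 (mod 7); the common zeros in that column are the intersection.
  x = 0: f ≡ 0 at y ∈ {2, 5}; g ≡ 0 at y ∈ {5}; common: {5}.
  x = 1: f ≡ 0 at y ∈ {2}; g ≡ 0 at y ∈ {6}; common: ∅.
  x = 2: f ≡ 0 at y ∈ {0, 1}; g ≡ 0 at y ∈ {0}; common: {0}.
  x = 3: f ≡ 0 at y ∈ ∅; g ≡ 0 at y ∈ {1}; common: ∅.
  x = 4: f ≡ 0 at y ∈ ∅; g ≡ 0 at y ∈ {2}; common: ∅.
  x = 5: f ≡ 0 at y ∈ {0, 6}; g ≡ 0 at y ∈ {3}; common: ∅.
  x = 6: f ≡ 0 at y ∈ {5}; g ≡ 0 at y ∈ {4}; common: ∅.
Collecting: common zeros = {(0, 5), (2, 0)}, so the count is 2.
Comparison with the Bézout bound: 2 ≤ 2 = deg(f)·deg(g), as expected for curves with no common component (the bound is attained).


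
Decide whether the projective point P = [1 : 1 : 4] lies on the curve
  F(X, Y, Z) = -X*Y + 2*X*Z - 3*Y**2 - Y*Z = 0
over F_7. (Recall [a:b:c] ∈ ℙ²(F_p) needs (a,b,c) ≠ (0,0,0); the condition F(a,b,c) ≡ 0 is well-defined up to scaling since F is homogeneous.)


F(1,1,4) ≡ 0 (mod 7); P is on the curve.

Evaluate F(1, 1, 4) term-by-term (mod 7).
  -X*Y ↦ -1·1·1·1 = -1
  2*X*Z ↦ 2·1·1·4 = 8
  -3*Y**2 ↦ -3·1·1·1 = -3
  -Y*Z ↦ -1·1·1·4 = -4
Sum: F(1, 1, 4) = (-1) + (8) + (-3) + (-4) = 0.
Reducing mod 7: 0 ≡ 0 (mod 7).
Since F(a, b, c) ≡ 0 (mod 7), P lies on the curve.


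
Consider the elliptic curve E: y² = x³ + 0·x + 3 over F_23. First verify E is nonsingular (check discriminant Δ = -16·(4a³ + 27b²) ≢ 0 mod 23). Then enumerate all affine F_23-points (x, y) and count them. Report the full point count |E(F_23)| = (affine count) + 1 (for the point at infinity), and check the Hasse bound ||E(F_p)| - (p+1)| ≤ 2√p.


Affine points = {(0, 7), (0, 16), (1, 2), (1, 21), (5, 6), (5, 17), (6, 9), (6, 14), (7, 1), (7, 22), (8, 3), (8, 20), (11, 0), (12, 11), (12, 12), (18, 4), (18, 19), (19, 10), (19, 13), (21, 8), (21, 15), (22, 5), (22, 18)}; affine count = 23; |E(F_23)| = 24.

Discriminant check: Δ ∝ 4a³ + 27b² = 4·0³ + 27·3² = 4·0 + 27·9 ≡ 13 (mod 23). Nonzero ⇒ E is nonsingular.
For each x ∈ F_23, compute rhs = x³ + 0·x + 3 mod 23, then count y ∈ F_23 with y² ≡ rhs.
  x = 0: rhs = 3, matching y values: 7, 16 (2 points).
  x = 1: rhs = 4, matching y values: 2, 21 (2 points).
  x = 2: rhs = 11, matching y values: none (0 points).
  x = 3: rhs = 7, matching y values: none (0 points).
  x = 4: rhs = 21, matching y values: none (0 points).
  x = 5: rhs = 13, matching y values: 6, 17 (2 points).
  x = 6: rhs = 12, matching y values: 9, 14 (2 points).
  x = 7: rhs = 1, matching y values: 1, 22 (2 points).
  x = 8: rhs = 9, matching y values: 3, 20 (2 points).
  x = 9: rhs = 19, matching y values: none (0 points).
  x = 10: rhs = 14, matching y values: none (0 points).
  x = 11: rhs = 0, matching y values: 0 (1 points).
  x = 12: rhs = 6, matching y values: 11, 12 (2 points).
  x = 13: rhs = 15, matching y values: none (0 points).
  x = 14: rhs = 10, matching y values: none (0 points).
  x = 15: rhs = 20, matching y values: none (0 points).
  x = 16: rhs = 5, matching y values: none (0 points).
  x = 17: rhs = 17, matching y values: none (0 points).
  x = 18: rhs = 16, matching y values: 4, 19 (2 points).
  x = 19: rhs = 8, matching y values: 10, 13 (2 points).
  x = 20: rhs = 22, matching y values: none (0 points).
  x = 21: rhs = 18, matching y values: 8, 15 (2 points).
  x = 22: rhs = 2, matching y values: 5, 18 (2 points).
Total affine count: 23.
Full point count |E(F_23)| = 23 + 1 = 24.
Hasse bound: |24 − (23+1)| = |0| = 0 ≤ 2√23 ≈ 9.5917 ✓.
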